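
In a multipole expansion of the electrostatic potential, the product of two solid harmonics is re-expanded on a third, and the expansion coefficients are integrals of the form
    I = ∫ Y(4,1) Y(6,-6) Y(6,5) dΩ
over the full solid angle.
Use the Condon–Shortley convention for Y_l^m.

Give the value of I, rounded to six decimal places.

m-sum 0 ✓  L=16 even ✓  2≤6≤10 ✓
Π(2lᵢ+1) = 9×13×13 = 1521
triangle coeff Δ(4,6,6) = 1/15315300
Σ_t [0,4]: t=0:+1/829440 t=1:−1/25920 t=2:+1/9216 t=3:−1/25920 t=4:+1/829440 = 7/207360
(3j)²=28/2431 [(4 6 6; 0 0 0)], sign=+1
Σ_t [0,0]: t=0:+1/5806080 = 1/5806080
(3j)²=165/6188 [(4 6 6; 1 -6 5)], sign=-1
⇒ 4πI² = 135/289
I = (-1)√(135/289/(4π)) = -0.19280266

-0.192803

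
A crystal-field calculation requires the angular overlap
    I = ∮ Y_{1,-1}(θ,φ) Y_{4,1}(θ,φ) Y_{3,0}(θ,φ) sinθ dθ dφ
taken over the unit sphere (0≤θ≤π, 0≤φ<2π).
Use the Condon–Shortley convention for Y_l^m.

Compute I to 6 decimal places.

Checks pass: Σm=0; 8 even; l₃=3∈[3,5].
(2·1+1)(2·4+1)(2·3+1) = 189
Δ: 2! 0! 6! / 9! → 1/252
sum: t=1:−1/36 = -1/36
3j²(1 4 3; 0 0 0) = Δ·Π!·Σ² = 4/63  (sign +1)
sum: t=2:+1/72 = 1/72
3j²(1 4 3; -1 1 0) = Δ·Π!·Σ² = 5/126  (sign -1)
combine: 4πI² = 189·4/63·5/126 = 10/21
take √, sign -1: I = -0.19466390

-0.194664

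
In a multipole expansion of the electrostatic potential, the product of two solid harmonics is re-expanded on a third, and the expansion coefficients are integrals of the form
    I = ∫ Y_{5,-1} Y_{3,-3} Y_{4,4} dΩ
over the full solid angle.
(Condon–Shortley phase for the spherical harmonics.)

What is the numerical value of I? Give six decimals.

0.050679

Rules hold: Σm=0, L=12 even, 2≤4≤8.
N = 11·7·9 = 693
Δ = 4!·6!·2!/13! = 1/180180
Racah Σ t=1..3: t=1:−1/576 t=2:+1/144 t=3:−1/576 = 1/288
⇒ 3j(5 3 4; 0 0 0)² = 20/1001, sgn +1
Racah Σ t=0..0: t=0:+1/34560 = 1/34560
⇒ 3j(5 3 4; -1 -3 4)² = 1/429, sgn +1
4πI² = N·(3j₀)²·(3jₘ)² = 60/1859
I = +1·√(0.0322754/4π) = 0.05067935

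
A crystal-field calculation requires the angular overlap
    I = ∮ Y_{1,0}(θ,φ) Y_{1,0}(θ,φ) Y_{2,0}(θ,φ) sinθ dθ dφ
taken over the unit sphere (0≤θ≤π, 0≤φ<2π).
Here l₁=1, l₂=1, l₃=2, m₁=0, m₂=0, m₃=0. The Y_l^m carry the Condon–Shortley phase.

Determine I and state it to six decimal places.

0.252313

Rules hold: Σm=0, L=4 even, 0≤2≤2.
N = 3·3·5 = 45
Δ = 0!·2!·2!/5! = 1/30
Racah Σ t=0..0: t=0:+1/1 = 1/1
⇒ 3j(1 1 2; 0 0 0)² = 2/15, sgn +1
(m-triple is (0,0,0) — same symbol as above.)
4πI² = N·(3j₀)²·(3jₘ)² = 4/5
I = +1·√(0.8/4π) = 0.25231325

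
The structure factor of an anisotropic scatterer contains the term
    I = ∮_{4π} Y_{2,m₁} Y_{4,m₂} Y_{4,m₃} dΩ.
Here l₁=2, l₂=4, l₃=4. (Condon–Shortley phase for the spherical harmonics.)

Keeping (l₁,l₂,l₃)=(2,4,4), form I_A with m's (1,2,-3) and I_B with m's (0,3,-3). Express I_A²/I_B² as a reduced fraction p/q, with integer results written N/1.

75/7

Shared (l₁,l₂,l₃)=(2,4,4): N and (l;000)² cancel in I_A²/I_B².
A: Δ = 2!·2!·6!/11! = 1/13860; Racah Σ t=0..1: t=0:+1/1440 t=1:−1/240 = -1/288; ⇒ 3j(2 4 4; 1 2 -3)² = 5/132, sgn +1
B: Δ = 2!·2!·6!/11! = 1/13860; Racah Σ t=1..2: t=1:−1/720 t=2:+1/480 = 1/1440; ⇒ 3j(2 4 4; 0 3 -3)² = 7/1980, sgn -1
I_A²/I_B² = (5/132)/(7/1980) = 75/7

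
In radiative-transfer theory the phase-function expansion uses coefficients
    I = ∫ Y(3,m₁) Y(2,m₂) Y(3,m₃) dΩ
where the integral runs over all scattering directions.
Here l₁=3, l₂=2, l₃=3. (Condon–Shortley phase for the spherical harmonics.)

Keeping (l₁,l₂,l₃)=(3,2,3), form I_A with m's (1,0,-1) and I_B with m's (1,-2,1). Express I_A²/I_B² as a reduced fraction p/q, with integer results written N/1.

l's match ⇒ only the (l;m) 3-j factors differ between A and B.
A: triangle coeff Δ(3,2,3) = 1/3780; Σ_t [0,2]: t=0:+1/16 t=1:−1/6 t=2:+1/96 = -3/32; (3j)²=3/140 [(3 2 3; 1 0 -1)], sign=-1
B: triangle coeff Δ(3,2,3) = 1/3780; Σ_t [0,0]: t=0:+1/16 = 1/16; (3j)²=2/35 [(3 2 3; 1 -2 1)], sign=+1
I_A²/I_B² = (3/140)/(2/35) = 3/8

3/8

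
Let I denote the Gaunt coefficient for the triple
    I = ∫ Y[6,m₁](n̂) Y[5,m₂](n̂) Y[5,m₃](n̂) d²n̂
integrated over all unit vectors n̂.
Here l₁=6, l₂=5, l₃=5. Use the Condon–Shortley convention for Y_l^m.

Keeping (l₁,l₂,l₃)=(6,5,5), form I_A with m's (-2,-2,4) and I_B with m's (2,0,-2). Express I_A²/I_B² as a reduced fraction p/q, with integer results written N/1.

63/10

l's match ⇒ only the (l;m) 3-j factors differ between A and B.
A: triangle coeff Δ(6,5,5) = 1/28588560; Σ_t [2,3]: t=2:+1/207360 t=3:−1/103680 = -1/207360; (3j)²=21/2431 [(6 5 5; -2 -2 4)], sign=+1
B: triangle coeff Δ(6,5,5) = 1/28588560; Σ_t [1,4]: t=1:−1/103680 t=2:+1/13824 t=3:−1/17280 t=4:+1/207360 = 1/103680; (3j)²=10/7293 [(6 5 5; 2 0 -2)], sign=-1
I_A²/I_B² = (21/2431)/(10/7293) = 63/10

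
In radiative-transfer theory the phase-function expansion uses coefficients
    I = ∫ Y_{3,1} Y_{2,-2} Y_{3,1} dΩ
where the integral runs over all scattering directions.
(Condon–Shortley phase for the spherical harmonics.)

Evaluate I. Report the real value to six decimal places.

Rules hold: Σm=0, L=8 even, 1≤3≤5.
N = 7·5·7 = 245
Δ = 2!·4!·2!/9! = 1/3780
Racah Σ t=0..2: t=0:+1/24 t=1:−1/4 t=2:+1/24 = -1/6
⇒ 3j(3 2 3; 0 0 0)² = 4/105, sgn +1
Racah Σ t=0..0: t=0:+1/16 = 1/16
⇒ 3j(3 2 3; 1 -2 1)² = 2/35, sgn +1
4πI² = N·(3j₀)²·(3jₘ)² = 8/15
I = +1·√(0.533333/4π) = 0.20601291

0.206013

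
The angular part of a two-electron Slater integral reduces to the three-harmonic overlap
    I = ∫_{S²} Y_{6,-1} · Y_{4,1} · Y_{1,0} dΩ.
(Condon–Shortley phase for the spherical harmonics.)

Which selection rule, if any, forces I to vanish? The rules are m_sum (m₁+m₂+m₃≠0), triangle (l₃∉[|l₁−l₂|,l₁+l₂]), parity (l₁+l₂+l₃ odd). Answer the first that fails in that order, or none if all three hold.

triangle

azimuthal sum: -1 + 1 + 0 = 0  ✓
2 ≤ 1 ≤ 10 (triangle on l)  ✗
L = 6 + 4 + 1 = 11 (odd)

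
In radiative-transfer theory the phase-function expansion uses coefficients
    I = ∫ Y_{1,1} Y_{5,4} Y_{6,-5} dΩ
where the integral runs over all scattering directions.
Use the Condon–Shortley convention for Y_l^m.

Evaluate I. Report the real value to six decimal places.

m-sum 0 ✓  L=12 even ✓  4≤6≤6 ✓
Π(2lᵢ+1) = 3×11×13 = 429
triangle coeff Δ(1,5,6) = 1/858
Σ_t [0,0]: t=0:+1/14400 = 1/14400
(3j)²=6/143 [(1 5 6; 0 0 0)], sign=+1
Σ_t [0,0]: t=0:+1/725760 = 1/725760
(3j)²=5/78 [(1 5 6; 1 4 -5)], sign=-1
⇒ 4πI² = 15/13
I = (-1)√(15/13/(4π)) = -0.30301841

-0.303018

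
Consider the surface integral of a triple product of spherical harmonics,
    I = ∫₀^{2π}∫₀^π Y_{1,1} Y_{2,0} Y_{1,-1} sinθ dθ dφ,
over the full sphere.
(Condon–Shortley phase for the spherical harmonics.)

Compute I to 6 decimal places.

m-sum 0 ✓  L=4 even ✓  1≤1≤3 ✓
Π(2lᵢ+1) = 3×5×3 = 45
triangle coeff Δ(1,2,1) = 1/30
Σ_t [1,1]: t=1:−1/1 = -1/1
(3j)²=2/15 [(1 2 1; 0 0 0)], sign=+1
Σ_t [0,0]: t=0:+1/4 = 1/4
(3j)²=1/30 [(1 2 1; 1 0 -1)], sign=+1
⇒ 4πI² = 1/5
I = (+1)√(1/5/(4π)) = 0.12615663

0.126157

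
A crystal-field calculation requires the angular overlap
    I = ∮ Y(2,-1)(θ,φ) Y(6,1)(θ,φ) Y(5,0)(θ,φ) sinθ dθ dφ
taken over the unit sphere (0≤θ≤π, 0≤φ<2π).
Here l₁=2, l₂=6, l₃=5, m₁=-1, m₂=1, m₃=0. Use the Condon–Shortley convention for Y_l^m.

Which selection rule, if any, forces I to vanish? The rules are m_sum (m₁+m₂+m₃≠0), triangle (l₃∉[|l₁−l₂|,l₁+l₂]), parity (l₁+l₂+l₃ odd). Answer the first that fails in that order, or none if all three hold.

parity

Σmᵢ = 0  ✓
l₃∈[|l₁−l₂|,l₁+l₂]=[4,8], have l₃=5  ✓
Σlᵢ = 13 ⇒ odd  ✗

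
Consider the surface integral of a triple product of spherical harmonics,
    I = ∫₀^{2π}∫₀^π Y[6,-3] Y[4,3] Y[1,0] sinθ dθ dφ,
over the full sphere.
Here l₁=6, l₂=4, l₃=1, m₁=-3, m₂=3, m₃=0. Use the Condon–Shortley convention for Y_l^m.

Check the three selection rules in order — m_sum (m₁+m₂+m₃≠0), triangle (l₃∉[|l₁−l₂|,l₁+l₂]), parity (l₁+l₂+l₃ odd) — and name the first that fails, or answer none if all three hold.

Σmᵢ = 0  ✓
l₃∈[|l₁−l₂|,l₁+l₂]=[2,10], have l₃=1  ✗
Σlᵢ = 11 ⇒ odd

triangle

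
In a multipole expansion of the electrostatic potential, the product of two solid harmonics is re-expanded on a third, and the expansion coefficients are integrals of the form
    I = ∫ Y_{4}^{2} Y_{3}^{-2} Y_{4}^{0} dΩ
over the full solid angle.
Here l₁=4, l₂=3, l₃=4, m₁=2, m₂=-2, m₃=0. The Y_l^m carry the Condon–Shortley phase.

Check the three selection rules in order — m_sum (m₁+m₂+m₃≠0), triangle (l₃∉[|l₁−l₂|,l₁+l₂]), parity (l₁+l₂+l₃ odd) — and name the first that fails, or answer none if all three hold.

m₁+m₂+m₃ = 2 − 2 + 0 = 0  ✓
triangle: |4−3|=1 ≤ l₃=4 ≤ 4+3=7  ✓
parity: l₁+l₂+l₃ = 11 is odd  ✗

parity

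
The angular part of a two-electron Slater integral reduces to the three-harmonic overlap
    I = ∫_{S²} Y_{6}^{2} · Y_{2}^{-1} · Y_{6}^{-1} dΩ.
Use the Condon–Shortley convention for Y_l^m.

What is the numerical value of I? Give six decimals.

Rules hold: Σm=0, L=14 even, 4≤6≤8.
N = 13·5·13 = 845
Δ = 2!·10!·2!/15! = 1/90090
Racah Σ t=0..2: t=0:+1/69120 t=1:−1/14400 t=2:+1/69120 = -7/172800
⇒ 3j(6 2 6; 0 0 0)² = 14/715, sgn -1
Racah Σ t=0..1: t=0:+1/34560 t=1:−1/60480 = 1/80640
⇒ 3j(6 2 6; 2 -1 -1)² = 6/1001, sgn -1
4πI² = N·(3j₀)²·(3jₘ)² = 12/121
I = +1·√(0.0991736/4π) = 0.08883682

0.088837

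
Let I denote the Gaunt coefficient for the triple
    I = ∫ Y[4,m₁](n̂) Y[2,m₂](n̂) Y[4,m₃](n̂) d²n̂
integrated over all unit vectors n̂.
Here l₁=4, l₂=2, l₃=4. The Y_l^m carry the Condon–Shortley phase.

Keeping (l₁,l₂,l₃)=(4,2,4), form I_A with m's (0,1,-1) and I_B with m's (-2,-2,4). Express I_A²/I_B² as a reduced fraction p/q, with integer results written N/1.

5/28

l's match ⇒ only the (l;m) 3-j factors differ between A and B.
A: triangle coeff Δ(4,2,4) = 1/13860; Σ_t [1,2]: t=1:−1/72 t=2:+1/96 = -1/288; (3j)²=1/462 [(4 2 4; 0 1 -1)], sign=+1
B: triangle coeff Δ(4,2,4) = 1/13860; Σ_t [0,0]: t=0:+1/2880 = 1/2880; (3j)²=2/165 [(4 2 4; -2 -2 4)], sign=+1
I_A²/I_B² = (1/462)/(2/165) = 5/28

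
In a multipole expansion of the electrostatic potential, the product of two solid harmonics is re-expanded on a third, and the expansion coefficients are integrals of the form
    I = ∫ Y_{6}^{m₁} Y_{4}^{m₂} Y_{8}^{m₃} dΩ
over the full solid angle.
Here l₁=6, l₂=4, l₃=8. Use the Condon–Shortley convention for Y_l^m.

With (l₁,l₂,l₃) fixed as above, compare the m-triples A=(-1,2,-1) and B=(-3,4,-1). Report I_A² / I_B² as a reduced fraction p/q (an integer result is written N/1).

Same 6,4,8: normalisation and zero-m 3j drop out of the ratio.
A: Δ: 2! 10! 6! / 19! → 1/23279256; sum: t=0:+1/43545600 t=1:−1/2073600 t=2:+1/1382400 = 23/87091200; 3j²(6 4 8; -1 2 -1) = Δ·Π!·Σ² = 2645/554268  (sign -1)
B: Δ: 2! 10! 6! / 19! → 1/23279256; sum: t=2:+1/43545600 = 1/43545600; 3j²(6 4 8; -3 4 -1) = Δ·Π!·Σ² = 168/46189  (sign -1)
I_A²/I_B² = (2645/554268)/(168/46189) = 2645/2016

2645/2016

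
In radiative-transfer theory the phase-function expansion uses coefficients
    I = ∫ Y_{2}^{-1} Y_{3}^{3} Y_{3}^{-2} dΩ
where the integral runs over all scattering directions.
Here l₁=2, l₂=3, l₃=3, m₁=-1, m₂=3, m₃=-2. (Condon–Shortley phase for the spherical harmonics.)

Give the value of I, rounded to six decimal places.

-0.210261

Rules hold: Σm=0, L=8 even, 1≤3≤5.
N = 5·7·7 = 245
Δ = 2!·2!·4!/9! = 1/3780
Racah Σ t=0..2: t=0:+1/24 t=1:−1/4 t=2:+1/24 = -1/6
⇒ 3j(2 3 3; 0 0 0)² = 4/105, sgn +1
Racah Σ t=2..2: t=2:+1/48 = 1/48
⇒ 3j(2 3 3; -1 3 -2)² = 5/84, sgn -1
4πI² = N·(3j₀)²·(3jₘ)² = 5/9
I = -1·√(0.555556/4π) = -0.21026104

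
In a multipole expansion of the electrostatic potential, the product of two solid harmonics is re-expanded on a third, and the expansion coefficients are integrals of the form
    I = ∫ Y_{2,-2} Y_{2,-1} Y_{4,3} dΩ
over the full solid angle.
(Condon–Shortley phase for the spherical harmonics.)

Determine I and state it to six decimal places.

-0.238414

Rules hold: Σm=0, L=8 even, 0≤4≤4.
N = 5·5·9 = 225
Δ = 0!·4!·4!/9! = 1/630
Racah Σ t=0..0: t=0:+1/16 = 1/16
⇒ 3j(2 2 4; 0 0 0)² = 2/35, sgn +1
Racah Σ t=0..0: t=0:+1/144 = 1/144
⇒ 3j(2 2 4; -2 -1 3)² = 1/18, sgn -1
4πI² = N·(3j₀)²·(3jₘ)² = 5/7
I = -1·√(0.714286/4π) = -0.23841361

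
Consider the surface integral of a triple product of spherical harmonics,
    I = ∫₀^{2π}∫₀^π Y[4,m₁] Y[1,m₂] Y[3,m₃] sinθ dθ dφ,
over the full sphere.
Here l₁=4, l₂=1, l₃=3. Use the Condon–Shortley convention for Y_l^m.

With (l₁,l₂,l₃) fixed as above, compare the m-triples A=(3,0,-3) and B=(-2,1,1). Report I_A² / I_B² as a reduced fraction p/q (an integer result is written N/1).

Shared (l₁,l₂,l₃)=(4,1,3): N and (l;000)² cancel in I_A²/I_B².
A: Δ = 2!·6!·0!/9! = 1/252; Racah Σ t=1..1: t=1:−1/720 = -1/720; ⇒ 3j(4 1 3; 3 0 -3)² = 1/36, sgn -1
B: Δ = 2!·6!·0!/9! = 1/252; Racah Σ t=2..2: t=2:+1/96 = 1/96; ⇒ 3j(4 1 3; -2 1 1)² = 5/84, sgn +1
I_A²/I_B² = (1/36)/(5/84) = 7/15

7/15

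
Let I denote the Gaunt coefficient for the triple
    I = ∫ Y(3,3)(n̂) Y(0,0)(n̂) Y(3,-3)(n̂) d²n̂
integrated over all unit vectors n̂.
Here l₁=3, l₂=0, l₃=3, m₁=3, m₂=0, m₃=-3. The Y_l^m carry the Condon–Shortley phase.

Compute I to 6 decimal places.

Checks pass: Σm=0; 6 even; l₃=3∈[3,3].
(2·3+1)(2·0+1)(2·3+1) = 49
Δ: 0! 6! 0! / 7! → 1/7
sum: t=0:+1/36 = 1/36
3j²(3 0 3; 0 0 0) = Δ·Π!·Σ² = 1/7  (sign -1)
sum: t=0:+1/720 = 1/720
3j²(3 0 3; 3 0 -3) = Δ·Π!·Σ² = 1/7  (sign +1)
combine: 4πI² = 49·1/7·1/7 = 1/1
take √, sign -1: I = -0.28209479

-0.282095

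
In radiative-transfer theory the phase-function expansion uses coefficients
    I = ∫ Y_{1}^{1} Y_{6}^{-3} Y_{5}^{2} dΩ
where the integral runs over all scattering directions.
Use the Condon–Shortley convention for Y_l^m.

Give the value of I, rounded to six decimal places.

-0.245154

Checks pass: Σm=0; 12 even; l₃=5∈[5,7].
(2·1+1)(2·6+1)(2·5+1) = 429
Δ: 2! 0! 10! / 13! → 1/858
sum: t=1:−1/14400 = -1/14400
3j²(1 6 5; 0 0 0) = Δ·Π!·Σ² = 6/143  (sign +1)
sum: t=0:+1/60480 = 1/60480
3j²(1 6 5; 1 -3 2) = Δ·Π!·Σ² = 6/143  (sign -1)
combine: 4πI² = 429·6/143·6/143 = 108/143
take √, sign -1: I = -0.24515397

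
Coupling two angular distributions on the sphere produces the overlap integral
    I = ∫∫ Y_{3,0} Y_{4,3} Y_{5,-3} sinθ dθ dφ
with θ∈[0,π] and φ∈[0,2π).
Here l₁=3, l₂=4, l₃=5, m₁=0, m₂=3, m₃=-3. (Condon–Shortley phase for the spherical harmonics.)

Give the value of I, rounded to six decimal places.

Rules hold: Σm=0, L=12 even, 1≤5≤7.
N = 7·9·11 = 693
Δ = 2!·4!·6!/13! = 1/180180
Racah Σ t=0..2: t=0:+1/576 t=1:−1/144 t=2:+1/576 = -1/288
⇒ 3j(3 4 5; 0 0 0)² = 20/1001, sgn +1
Racah Σ t=1..2: t=1:−1/2880 t=2:+1/1440 = 1/2880
⇒ 3j(3 4 5; 0 3 -3)² = 7/715, sgn +1
4πI² = N·(3j₀)²·(3jₘ)² = 252/1859
I = +1·√(0.135557/4π) = 0.10386175

0.103862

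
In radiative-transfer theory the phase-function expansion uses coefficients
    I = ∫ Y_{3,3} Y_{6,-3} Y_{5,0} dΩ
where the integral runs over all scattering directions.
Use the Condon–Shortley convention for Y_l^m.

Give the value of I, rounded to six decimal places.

Rules hold: Σm=0, L=14 even, 3≤5≤9.
N = 7·13·11 = 1001
Δ = 4!·2!·8!/15! = 1/675675
Racah Σ t=1..3: t=1:−1/8640 t=2:+1/2304 t=3:−1/8640 = 7/34560
⇒ 3j(3 6 5; 0 0 0)² = 7/429, sgn -1
Racah Σ t=0..0: t=0:+1/34560 = 1/34560
⇒ 3j(3 6 5; 3 -3 0)² = 4/143, sgn -1
4πI² = N·(3j₀)²·(3jₘ)² = 196/429
I = +1·√(0.456876/4π) = 0.19067531

0.190675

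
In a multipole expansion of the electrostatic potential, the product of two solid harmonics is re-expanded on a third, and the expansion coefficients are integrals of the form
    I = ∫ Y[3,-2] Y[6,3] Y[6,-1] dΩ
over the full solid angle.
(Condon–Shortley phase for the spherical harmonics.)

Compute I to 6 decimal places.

0.000000

Σlᵢ=15 odd — θ-integrand is odd under cosθ→−cosθ; I=0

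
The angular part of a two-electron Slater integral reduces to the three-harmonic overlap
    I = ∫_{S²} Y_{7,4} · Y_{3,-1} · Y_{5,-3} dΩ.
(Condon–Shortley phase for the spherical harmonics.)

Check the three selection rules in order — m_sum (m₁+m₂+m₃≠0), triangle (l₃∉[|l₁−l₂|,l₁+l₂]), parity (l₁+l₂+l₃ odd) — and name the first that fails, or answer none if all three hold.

parity

m₁+m₂+m₃ = 4 − 1 − 3 = 0  ✓
triangle: |7−3|=4 ≤ l₃=5 ≤ 7+3=10  ✓
parity: l₁+l₂+l₃ = 15 is odd  ✗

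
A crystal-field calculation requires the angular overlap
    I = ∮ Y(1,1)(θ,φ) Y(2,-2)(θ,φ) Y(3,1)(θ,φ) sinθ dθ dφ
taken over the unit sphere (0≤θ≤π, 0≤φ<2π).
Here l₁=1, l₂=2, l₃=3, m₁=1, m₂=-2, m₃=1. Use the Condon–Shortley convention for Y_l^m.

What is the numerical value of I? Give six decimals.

m-sum 0 ✓  L=6 even ✓  1≤3≤3 ✓
Π(2lᵢ+1) = 3×5×7 = 105
triangle coeff Δ(1,2,3) = 1/105
Σ_t [0,0]: t=0:+1/4 = 1/4
(3j)²=3/35 [(1 2 3; 0 0 0)], sign=-1
Σ_t [0,0]: t=0:+1/48 = 1/48
(3j)²=1/105 [(1 2 3; 1 -2 1)], sign=+1
⇒ 4πI² = 3/35
I = (-1)√(3/35/(4π)) = -0.08258890

-0.082589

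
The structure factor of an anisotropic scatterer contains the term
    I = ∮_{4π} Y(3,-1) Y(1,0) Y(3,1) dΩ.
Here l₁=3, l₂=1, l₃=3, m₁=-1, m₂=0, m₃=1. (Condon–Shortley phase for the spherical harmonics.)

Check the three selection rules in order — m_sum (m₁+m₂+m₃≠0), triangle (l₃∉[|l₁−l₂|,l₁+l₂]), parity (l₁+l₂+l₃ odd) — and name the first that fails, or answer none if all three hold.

m₁+m₂+m₃ = -1 + 0 + 1 = 0  ✓
triangle: |3−1|=2 ≤ l₃=3 ≤ 3+1=4  ✓
parity: l₁+l₂+l₃ = 7 is odd  ✗

parity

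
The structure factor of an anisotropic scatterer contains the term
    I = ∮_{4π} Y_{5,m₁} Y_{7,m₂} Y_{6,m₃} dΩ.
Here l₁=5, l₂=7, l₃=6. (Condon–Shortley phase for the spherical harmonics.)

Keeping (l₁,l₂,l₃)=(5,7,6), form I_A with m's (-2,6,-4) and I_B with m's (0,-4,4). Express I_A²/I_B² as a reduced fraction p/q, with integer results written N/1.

Shared (l₁,l₂,l₃)=(5,7,6): N and (l;000)² cancel in I_A²/I_B².
A: Δ = 6!·4!·8!/19! = 1/174594420; Racah Σ t=5..6: t=5:−1/19353600 t=6:+1/21772800 = -1/174182400; ⇒ 3j(5 7 6; -2 6 -4)² = 1/3876, sgn -1
B: Δ = 6!·4!·8!/19! = 1/174594420; Racah Σ t=1..3: t=1:−1/4147200 t=2:+1/1451520 t=3:−1/5806080 = 1/3628800; ⇒ 3j(5 7 6; 0 -4 4)² = 320/29393, sgn +1
I_A²/I_B² = (1/3876)/(320/29393) = 91/3840

91/3840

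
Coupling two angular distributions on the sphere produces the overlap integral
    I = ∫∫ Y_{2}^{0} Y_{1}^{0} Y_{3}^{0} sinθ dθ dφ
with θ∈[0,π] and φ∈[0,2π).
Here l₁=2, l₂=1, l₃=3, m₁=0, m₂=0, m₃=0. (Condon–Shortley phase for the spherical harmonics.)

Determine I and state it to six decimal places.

0.247767

m-sum 0 ✓  L=6 even ✓  1≤3≤3 ✓
Π(2lᵢ+1) = 5×3×7 = 105
triangle coeff Δ(2,1,3) = 1/105
Σ_t [0,0]: t=0:+1/4 = 1/4
(3j)²=3/35 [(2 1 3; 0 0 0)], sign=-1
(m-triple is (0,0,0) — same symbol as above.)
⇒ 4πI² = 27/35
I = (+1)√(27/35/(4π)) = 0.24776670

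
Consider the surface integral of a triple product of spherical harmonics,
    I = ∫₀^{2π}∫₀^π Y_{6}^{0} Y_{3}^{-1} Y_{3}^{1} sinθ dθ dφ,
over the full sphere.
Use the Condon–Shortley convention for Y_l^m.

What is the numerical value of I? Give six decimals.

0.177816

Rules hold: Σm=0, L=12 even, 3≤3≤9.
N = 13·7·7 = 637
Δ = 6!·6!·0!/13! = 1/12012
Racah Σ t=3..3: t=3:−1/1296 = -1/1296
⇒ 3j(6 3 3; 0 0 0)² = 100/3003, sgn +1
Racah Σ t=2..2: t=2:+1/2304 = 1/2304
⇒ 3j(6 3 3; 0 -1 1)² = 75/4004, sgn +1
4πI² = N·(3j₀)²·(3jₘ)² = 625/1573
I = +1·√(0.39733/4π) = 0.17781595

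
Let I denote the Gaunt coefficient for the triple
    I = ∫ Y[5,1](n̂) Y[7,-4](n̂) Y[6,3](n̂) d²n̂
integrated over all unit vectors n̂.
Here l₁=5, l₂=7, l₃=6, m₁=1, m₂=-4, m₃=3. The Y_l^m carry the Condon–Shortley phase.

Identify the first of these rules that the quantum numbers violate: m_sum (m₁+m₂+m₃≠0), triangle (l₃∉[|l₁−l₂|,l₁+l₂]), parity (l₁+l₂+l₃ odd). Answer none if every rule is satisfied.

none

azimuthal sum: 1 − 4 + 3 = 0  ✓
2 ≤ 6 ≤ 12 (triangle on l)  ✓
L = 5 + 7 + 6 = 18 (even)  ✓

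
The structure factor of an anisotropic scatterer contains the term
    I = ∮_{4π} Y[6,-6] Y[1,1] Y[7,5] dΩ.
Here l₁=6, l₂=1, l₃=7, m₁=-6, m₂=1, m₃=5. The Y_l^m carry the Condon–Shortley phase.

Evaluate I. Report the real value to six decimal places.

-0.034990

Rules hold: Σm=0, L=14 even, 5≤7≤7.
N = 13·3·15 = 585
Δ = 0!·12!·2!/15! = 1/1365
Racah Σ t=0..0: t=0:+1/518400 = 1/518400
⇒ 3j(6 1 7; 0 0 0)² = 7/195, sgn -1
Racah Σ t=0..0: t=0:+1/958003200 = 1/958003200
⇒ 3j(6 1 7; -6 1 5)² = 1/1365, sgn +1
4πI² = N·(3j₀)²·(3jₘ)² = 1/65
I = -1·√(0.0153846/4π) = -0.03498955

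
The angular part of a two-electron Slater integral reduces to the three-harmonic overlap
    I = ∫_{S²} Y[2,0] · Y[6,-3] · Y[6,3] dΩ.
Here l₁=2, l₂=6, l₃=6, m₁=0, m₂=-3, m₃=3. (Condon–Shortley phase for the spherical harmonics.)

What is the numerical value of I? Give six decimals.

Rules hold: Σm=0, L=14 even, 4≤6≤8.
N = 5·13·13 = 845
Δ = 2!·2!·10!/15! = 1/90090
Racah Σ t=0..2: t=0:+1/69120 t=1:−1/14400 t=2:+1/69120 = -7/172800
⇒ 3j(2 6 6; 0 0 0)² = 14/715, sgn -1
Racah Σ t=0..2: t=0:+1/120960 t=1:−1/80640 t=2:+1/1451520 = -1/290304
⇒ 3j(2 6 6; 0 -3 3)² = 5/2002, sgn +1
4πI² = N·(3j₀)²·(3jₘ)² = 5/121
I = -1·√(0.0413223/4π) = -0.05734392

-0.057344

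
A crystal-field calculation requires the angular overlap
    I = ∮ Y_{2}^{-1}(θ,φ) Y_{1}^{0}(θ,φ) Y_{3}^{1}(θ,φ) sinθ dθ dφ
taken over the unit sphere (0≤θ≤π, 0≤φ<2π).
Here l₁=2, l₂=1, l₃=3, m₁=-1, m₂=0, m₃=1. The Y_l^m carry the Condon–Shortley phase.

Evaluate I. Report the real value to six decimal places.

-0.233597

m-sum 0 ✓  L=6 even ✓  1≤3≤3 ✓
Π(2lᵢ+1) = 5×3×7 = 105
triangle coeff Δ(2,1,3) = 1/105
Σ_t [0,0]: t=0:+1/4 = 1/4
(3j)²=3/35 [(2 1 3; 0 0 0)], sign=-1
Σ_t [0,0]: t=0:+1/6 = 1/6
(3j)²=8/105 [(2 1 3; -1 0 1)], sign=+1
⇒ 4πI² = 24/35
I = (-1)√(24/35/(4π)) = -0.23359668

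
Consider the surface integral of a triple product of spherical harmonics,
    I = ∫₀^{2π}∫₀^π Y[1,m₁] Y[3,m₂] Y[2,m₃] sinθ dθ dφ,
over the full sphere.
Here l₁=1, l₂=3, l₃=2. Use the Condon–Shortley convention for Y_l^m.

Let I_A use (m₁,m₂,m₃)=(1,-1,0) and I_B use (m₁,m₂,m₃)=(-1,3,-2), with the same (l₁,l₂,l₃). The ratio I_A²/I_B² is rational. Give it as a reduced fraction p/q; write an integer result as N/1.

2/5

Same 1,3,2: normalisation and zero-m 3j drop out of the ratio.
A: Δ: 2! 0! 4! / 7! → 1/105; sum: t=0:+1/8 = 1/8; 3j²(1 3 2; 1 -1 0) = Δ·Π!·Σ² = 2/35  (sign +1)
B: Δ: 2! 0! 4! / 7! → 1/105; sum: t=2:+1/48 = 1/48; 3j²(1 3 2; -1 3 -2) = Δ·Π!·Σ² = 1/7  (sign +1)
I_A²/I_B² = (2/35)/(1/7) = 2/5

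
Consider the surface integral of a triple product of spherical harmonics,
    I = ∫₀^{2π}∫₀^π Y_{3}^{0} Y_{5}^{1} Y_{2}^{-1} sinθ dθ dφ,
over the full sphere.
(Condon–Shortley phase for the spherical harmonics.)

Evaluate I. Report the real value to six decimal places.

Rules hold: Σm=0, L=10 even, 2≤2≤8.
N = 7·11·5 = 385
Δ = 6!·0!·4!/11! = 1/2310
Racah Σ t=3..3: t=3:−1/144 = -1/144
⇒ 3j(3 5 2; 0 0 0)² = 10/231, sgn -1
Racah Σ t=3..3: t=3:−1/216 = -1/216
⇒ 3j(3 5 2; 0 1 -1)² = 8/231, sgn +1
4πI² = N·(3j₀)²·(3jₘ)² = 400/693
I = -1·√(0.577201/4π) = -0.21431790

-0.214318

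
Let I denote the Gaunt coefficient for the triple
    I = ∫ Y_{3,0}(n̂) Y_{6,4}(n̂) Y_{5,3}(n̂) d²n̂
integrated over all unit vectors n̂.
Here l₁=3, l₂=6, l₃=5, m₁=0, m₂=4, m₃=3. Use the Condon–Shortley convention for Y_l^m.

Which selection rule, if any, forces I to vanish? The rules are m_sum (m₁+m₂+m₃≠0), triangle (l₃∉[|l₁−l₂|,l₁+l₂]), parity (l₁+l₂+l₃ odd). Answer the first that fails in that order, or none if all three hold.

m₁+m₂+m₃ = 0 + 4 + 3 = 7  ✗
triangle: |3−6|=3 ≤ l₃=5 ≤ 3+6=9
parity: l₁+l₂+l₃ = 14 is even

m_sum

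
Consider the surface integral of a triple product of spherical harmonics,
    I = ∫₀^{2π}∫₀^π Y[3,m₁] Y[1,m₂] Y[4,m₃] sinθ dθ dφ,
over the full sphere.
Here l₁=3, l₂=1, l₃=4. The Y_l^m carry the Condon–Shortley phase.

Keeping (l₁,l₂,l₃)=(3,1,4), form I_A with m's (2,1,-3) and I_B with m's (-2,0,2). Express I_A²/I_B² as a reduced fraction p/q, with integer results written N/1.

l's match ⇒ only the (l;m) 3-j factors differ between A and B.
A: triangle coeff Δ(3,1,4) = 1/252; Σ_t [0,0]: t=0:+1/240 = 1/240; (3j)²=1/12 [(3 1 4; 2 1 -3)], sign=-1
B: triangle coeff Δ(3,1,4) = 1/252; Σ_t [0,0]: t=0:+1/120 = 1/120; (3j)²=1/21 [(3 1 4; -2 0 2)], sign=+1
I_A²/I_B² = (1/12)/(1/21) = 7/4

7/4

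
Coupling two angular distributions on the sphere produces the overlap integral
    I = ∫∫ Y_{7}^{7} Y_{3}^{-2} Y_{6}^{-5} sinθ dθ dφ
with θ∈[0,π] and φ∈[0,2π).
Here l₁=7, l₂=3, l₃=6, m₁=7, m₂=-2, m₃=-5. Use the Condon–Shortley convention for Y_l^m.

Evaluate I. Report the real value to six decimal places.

m-sum 0 ✓  L=16 even ✓  4≤6≤10 ✓
Π(2lᵢ+1) = 15×7×13 = 1365
triangle coeff Δ(7,3,6) = 1/2042040
Σ_t [1,3]: t=1:−1/207360 t=2:+1/57600 t=3:−1/207360 = 1/129600
(3j)²=168/12155 [(7 3 6; 0 0 0)], sign=+1
Σ_t [0,0]: t=0:+1/87091200 = 1/87091200
(3j)²=11/408 [(7 3 6; 7 -2 -5)], sign=-1
⇒ 4πI² = 147/289
I = (-1)√(147/289/(4π)) = -0.20118927

-0.201189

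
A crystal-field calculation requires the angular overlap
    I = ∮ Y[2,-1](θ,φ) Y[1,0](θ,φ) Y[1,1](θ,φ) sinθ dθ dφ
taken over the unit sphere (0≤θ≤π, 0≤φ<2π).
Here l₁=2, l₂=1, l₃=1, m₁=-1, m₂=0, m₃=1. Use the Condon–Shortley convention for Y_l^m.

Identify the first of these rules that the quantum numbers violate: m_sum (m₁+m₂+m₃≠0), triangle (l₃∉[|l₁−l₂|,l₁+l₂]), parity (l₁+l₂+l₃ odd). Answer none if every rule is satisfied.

Σmᵢ = 0  ✓
l₃∈[|l₁−l₂|,l₁+l₂]=[1,3], have l₃=1  ✓
Σlᵢ = 4 ⇒ even  ✓

none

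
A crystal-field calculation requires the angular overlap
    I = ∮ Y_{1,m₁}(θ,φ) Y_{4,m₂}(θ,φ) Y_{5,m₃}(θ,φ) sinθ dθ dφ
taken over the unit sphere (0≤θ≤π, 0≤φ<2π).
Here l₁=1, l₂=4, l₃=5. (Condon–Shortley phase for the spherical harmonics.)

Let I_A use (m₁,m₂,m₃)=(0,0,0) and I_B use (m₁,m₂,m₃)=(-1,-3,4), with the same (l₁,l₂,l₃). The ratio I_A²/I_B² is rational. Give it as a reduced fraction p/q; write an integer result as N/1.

25/36

l's match ⇒ only the (l;m) 3-j factors differ between A and B.
A: triangle coeff Δ(1,4,5) = 1/495; Σ_t [0,0]: t=0:+1/576 = 1/576; (3j)²=5/99 [(1 4 5; 0 0 0)], sign=-1
B: triangle coeff Δ(1,4,5) = 1/495; Σ_t [0,0]: t=0:+1/10080 = 1/10080; (3j)²=4/55 [(1 4 5; -1 -3 4)], sign=-1
I_A²/I_B² = (5/99)/(4/55) = 25/36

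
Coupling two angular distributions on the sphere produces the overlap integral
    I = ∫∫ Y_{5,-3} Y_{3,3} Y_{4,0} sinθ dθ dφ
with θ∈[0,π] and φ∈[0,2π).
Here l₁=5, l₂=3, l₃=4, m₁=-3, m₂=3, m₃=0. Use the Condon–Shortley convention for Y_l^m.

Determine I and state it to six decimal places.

Checks pass: Σm=0; 12 even; l₃=4∈[2,8].
(2·5+1)(2·3+1)(2·4+1) = 693
Δ: 4! 6! 2! / 13! → 1/180180
sum: t=1:−1/576 t=2:+1/144 t=3:−1/576 = 1/288
3j²(5 3 4; 0 0 0) = Δ·Π!·Σ² = 20/1001  (sign +1)
sum: t=4:+1/2304 = 1/2304
3j²(5 3 4; -3 3 0) = Δ·Π!·Σ² = 5/143  (sign +1)
combine: 4πI² = 693·20/1001·5/143 = 900/1859
take √, sign +1: I = 0.19628026

0.196280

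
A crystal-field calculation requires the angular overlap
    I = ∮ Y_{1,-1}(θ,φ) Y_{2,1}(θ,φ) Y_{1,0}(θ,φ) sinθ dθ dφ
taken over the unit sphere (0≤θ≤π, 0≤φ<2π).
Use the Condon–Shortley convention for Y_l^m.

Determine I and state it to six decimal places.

Checks pass: Σm=0; 4 even; l₃=1∈[1,3].
(2·1+1)(2·2+1)(2·1+1) = 45
Δ: 2! 0! 2! / 5! → 1/30
sum: t=1:−1/1 = -1/1
3j²(1 2 1; 0 0 0) = Δ·Π!·Σ² = 2/15  (sign +1)
sum: t=2:+1/2 = 1/2
3j²(1 2 1; -1 1 0) = Δ·Π!·Σ² = 1/10  (sign -1)
combine: 4πI² = 45·2/15·1/10 = 3/5
take √, sign -1: I = -0.21850969

-0.218510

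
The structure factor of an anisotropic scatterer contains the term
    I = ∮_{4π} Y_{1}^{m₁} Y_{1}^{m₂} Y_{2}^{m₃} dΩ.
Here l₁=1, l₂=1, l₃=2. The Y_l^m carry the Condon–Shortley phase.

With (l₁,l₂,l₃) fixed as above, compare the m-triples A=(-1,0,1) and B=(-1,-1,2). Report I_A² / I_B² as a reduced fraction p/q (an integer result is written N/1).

1/2

Same 1,1,2: normalisation and zero-m 3j drop out of the ratio.
A: Δ: 0! 2! 2! / 5! → 1/30; sum: t=0:+1/2 = 1/2; 3j²(1 1 2; -1 0 1) = Δ·Π!·Σ² = 1/10  (sign -1)
B: Δ: 0! 2! 2! / 5! → 1/30; sum: t=0:+1/4 = 1/4; 3j²(1 1 2; -1 -1 2) = Δ·Π!·Σ² = 1/5  (sign +1)
I_A²/I_B² = (1/10)/(1/5) = 1/2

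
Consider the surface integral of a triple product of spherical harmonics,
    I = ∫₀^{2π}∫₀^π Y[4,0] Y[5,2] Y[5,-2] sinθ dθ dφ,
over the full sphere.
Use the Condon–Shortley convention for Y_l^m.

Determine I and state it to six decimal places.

m-sum 0 ✓  L=14 even ✓  1≤5≤9 ✓
Π(2lᵢ+1) = 9×11×11 = 1089
triangle coeff Δ(4,5,5) = 1/3153150
Σ_t [0,4]: t=0:+1/69120 t=1:−1/1728 t=2:+1/576 t=3:−1/1728 t=4:+1/69120 = 7/11520
(3j)²=2/143 [(4 5 5; 0 0 0)], sign=-1
Σ_t [1,4]: t=1:−1/25920 t=2:+1/1920 t=3:−1/1728 t=4:+1/20736 = -1/20736
(3j)²=1/2574 [(4 5 5; 0 2 -2)], sign=+1
⇒ 4πI² = 1/169
I = (-1)√(1/169/(4π)) = -0.02169960

-0.021700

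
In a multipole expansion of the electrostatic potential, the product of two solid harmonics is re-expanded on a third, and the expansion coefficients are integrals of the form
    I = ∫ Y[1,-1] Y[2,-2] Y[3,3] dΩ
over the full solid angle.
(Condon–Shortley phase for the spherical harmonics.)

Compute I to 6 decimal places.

m-sum 0 ✓  L=6 even ✓  1≤3≤3 ✓
Π(2lᵢ+1) = 3×5×7 = 105
triangle coeff Δ(1,2,3) = 1/105
Σ_t [0,0]: t=0:+1/4 = 1/4
(3j)²=3/35 [(1 2 3; 0 0 0)], sign=-1
Σ_t [0,0]: t=0:+1/48 = 1/48
(3j)²=1/7 [(1 2 3; -1 -2 3)], sign=+1
⇒ 4πI² = 9/7
I = (-1)√(9/7/(4π)) = -0.31986543

-0.319865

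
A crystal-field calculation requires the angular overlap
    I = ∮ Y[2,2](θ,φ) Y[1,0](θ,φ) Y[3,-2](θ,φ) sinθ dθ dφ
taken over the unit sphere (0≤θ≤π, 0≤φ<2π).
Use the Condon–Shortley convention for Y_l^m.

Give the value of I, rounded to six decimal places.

0.184674

m-sum 0 ✓  L=6 even ✓  1≤3≤3 ✓
Π(2lᵢ+1) = 5×3×7 = 105
triangle coeff Δ(2,1,3) = 1/105
Σ_t [0,0]: t=0:+1/4 = 1/4
(3j)²=3/35 [(2 1 3; 0 0 0)], sign=-1
Σ_t [0,0]: t=0:+1/24 = 1/24
(3j)²=1/21 [(2 1 3; 2 0 -2)], sign=-1
⇒ 4πI² = 3/7
I = (+1)√(3/7/(4π)) = 0.18467439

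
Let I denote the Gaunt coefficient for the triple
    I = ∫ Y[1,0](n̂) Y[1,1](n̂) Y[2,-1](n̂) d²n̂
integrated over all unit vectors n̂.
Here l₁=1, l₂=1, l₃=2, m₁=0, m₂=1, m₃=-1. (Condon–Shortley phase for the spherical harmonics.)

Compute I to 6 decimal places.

-0.218510

Rules hold: Σm=0, L=4 even, 0≤2≤2.
N = 3·3·5 = 45
Δ = 0!·2!·2!/5! = 1/30
Racah Σ t=0..0: t=0:+1/1 = 1/1
⇒ 3j(1 1 2; 0 0 0)² = 2/15, sgn +1
Racah Σ t=0..0: t=0:+1/2 = 1/2
⇒ 3j(1 1 2; 0 1 -1)² = 1/10, sgn -1
4πI² = N·(3j₀)²·(3jₘ)² = 3/5
I = -1·√(0.6/4π) = -0.21850969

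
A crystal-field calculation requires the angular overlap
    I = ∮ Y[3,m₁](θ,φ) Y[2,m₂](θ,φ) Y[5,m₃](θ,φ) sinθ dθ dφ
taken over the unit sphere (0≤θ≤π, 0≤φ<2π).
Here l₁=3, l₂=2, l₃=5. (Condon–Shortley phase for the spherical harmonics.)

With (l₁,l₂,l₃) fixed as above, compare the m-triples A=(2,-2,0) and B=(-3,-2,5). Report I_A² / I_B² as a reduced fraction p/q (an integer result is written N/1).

1/42

Same 3,2,5: normalisation and zero-m 3j drop out of the ratio.
A: Δ: 0! 6! 4! / 11! → 1/2310; sum: t=0:+1/2880 = 1/2880; 3j²(3 2 5; 2 -2 0) = Δ·Π!·Σ² = 1/462  (sign -1)
B: Δ: 0! 6! 4! / 11! → 1/2310; sum: t=0:+1/17280 = 1/17280; 3j²(3 2 5; -3 -2 5) = Δ·Π!·Σ² = 1/11  (sign +1)
I_A²/I_B² = (1/462)/(1/11) = 1/42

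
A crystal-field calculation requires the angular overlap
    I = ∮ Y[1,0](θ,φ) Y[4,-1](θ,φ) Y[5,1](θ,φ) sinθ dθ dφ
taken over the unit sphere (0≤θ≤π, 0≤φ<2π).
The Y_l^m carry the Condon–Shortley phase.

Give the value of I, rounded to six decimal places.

-0.240571

Checks pass: Σm=0; 10 even; l₃=5∈[3,5].
(2·1+1)(2·4+1)(2·5+1) = 297
Δ: 0! 2! 8! / 11! → 1/495
sum: t=0:+1/576 = 1/576
3j²(1 4 5; 0 0 0) = Δ·Π!·Σ² = 5/99  (sign -1)
sum: t=0:+1/720 = 1/720
3j²(1 4 5; 0 -1 1) = Δ·Π!·Σ² = 8/165  (sign +1)
combine: 4πI² = 297·5/99·8/165 = 8/11
take √, sign -1: I = -0.24057125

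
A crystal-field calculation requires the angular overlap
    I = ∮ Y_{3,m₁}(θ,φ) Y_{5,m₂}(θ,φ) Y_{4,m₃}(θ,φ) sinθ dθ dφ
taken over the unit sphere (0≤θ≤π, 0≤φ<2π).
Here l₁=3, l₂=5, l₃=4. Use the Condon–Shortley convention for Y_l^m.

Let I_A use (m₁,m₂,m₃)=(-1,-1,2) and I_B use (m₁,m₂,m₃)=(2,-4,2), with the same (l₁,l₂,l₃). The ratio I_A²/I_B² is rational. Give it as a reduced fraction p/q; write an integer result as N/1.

1849/3360

Shared (l₁,l₂,l₃)=(3,5,4): N and (l;000)² cancel in I_A²/I_B².
A: Δ = 4!·2!·6!/13! = 1/180180; Racah Σ t=2..4: t=2:+1/384 t=3:−1/720 t=4:+1/34560 = 43/34560; ⇒ 3j(3 5 4; -1 -1 2)² = 1849/180180, sgn +1
B: Δ = 4!·2!·6!/13! = 1/180180; Racah Σ t=0..1: t=0:+1/2880 t=1:−1/8640 = 1/4320; ⇒ 3j(3 5 4; 2 -4 2)² = 8/429, sgn +1
I_A²/I_B² = (1849/180180)/(8/429) = 1849/3360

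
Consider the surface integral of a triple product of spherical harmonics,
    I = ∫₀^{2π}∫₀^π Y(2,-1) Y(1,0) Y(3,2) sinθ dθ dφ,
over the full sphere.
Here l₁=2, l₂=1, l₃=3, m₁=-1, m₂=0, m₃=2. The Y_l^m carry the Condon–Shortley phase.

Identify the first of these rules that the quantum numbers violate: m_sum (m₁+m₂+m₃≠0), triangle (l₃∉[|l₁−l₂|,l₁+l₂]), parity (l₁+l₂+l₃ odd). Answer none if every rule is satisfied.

m_sum

azimuthal sum: -1 + 0 + 2 = 1  ✗
1 ≤ 3 ≤ 3 (triangle on l)
L = 2 + 1 + 3 = 6 (even)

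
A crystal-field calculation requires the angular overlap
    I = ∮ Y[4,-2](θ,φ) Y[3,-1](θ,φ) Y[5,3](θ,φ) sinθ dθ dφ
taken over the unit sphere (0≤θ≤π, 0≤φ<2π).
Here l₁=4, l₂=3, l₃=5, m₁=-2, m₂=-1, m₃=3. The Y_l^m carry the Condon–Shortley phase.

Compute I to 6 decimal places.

-0.144236

Rules hold: Σm=0, L=12 even, 1≤5≤7.
N = 9·7·11 = 693
Δ = 2!·6!·4!/13! = 1/180180
Racah Σ t=0..2: t=0:+1/576 t=1:−1/144 t=2:+1/576 = -1/288
⇒ 3j(4 3 5; 0 0 0)² = 20/1001, sgn +1
Racah Σ t=0..2: t=0:+1/5760 t=1:−1/720 t=2:+1/2304 = -1/1280
⇒ 3j(4 3 5; -2 -1 3)² = 27/1430, sgn -1
4πI² = N·(3j₀)²·(3jₘ)² = 486/1859
I = -1·√(0.261431/4π) = -0.14423595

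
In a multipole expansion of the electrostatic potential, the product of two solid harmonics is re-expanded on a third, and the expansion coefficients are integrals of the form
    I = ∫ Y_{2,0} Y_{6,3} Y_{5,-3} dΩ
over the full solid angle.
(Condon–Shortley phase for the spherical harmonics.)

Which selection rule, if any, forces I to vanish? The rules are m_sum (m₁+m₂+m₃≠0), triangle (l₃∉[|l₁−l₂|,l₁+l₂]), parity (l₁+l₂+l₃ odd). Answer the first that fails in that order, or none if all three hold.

parity

m₁+m₂+m₃ = 0 + 3 − 3 = 0  ✓
triangle: |2−6|=4 ≤ l₃=5 ≤ 2+6=8  ✓
parity: l₁+l₂+l₃ = 13 is odd  ✗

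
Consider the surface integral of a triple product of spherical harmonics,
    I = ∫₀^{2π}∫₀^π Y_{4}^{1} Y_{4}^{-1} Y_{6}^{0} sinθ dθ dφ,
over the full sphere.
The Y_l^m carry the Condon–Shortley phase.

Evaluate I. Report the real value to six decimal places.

Rules hold: Σm=0, L=14 even, 0≤6≤8.
N = 9·9·13 = 1053
Δ = 2!·6!·6!/15! = 1/1261260
Racah Σ t=0..2: t=0:+1/4608 t=1:−1/1296 t=2:+1/4608 = -7/20736
⇒ 3j(4 4 6; 0 0 0)² = 20/1287, sgn -1
Racah Σ t=0..2: t=0:+1/2592 t=1:−1/2304 t=2:+1/28800 = -7/518400
⇒ 3j(4 4 6; 1 -1 0)² = 1/25740, sgn -1
4πI² = N·(3j₀)²·(3jₘ)² = 1/1573
I = +1·√(0.000635728/4π) = 0.00711264

0.007113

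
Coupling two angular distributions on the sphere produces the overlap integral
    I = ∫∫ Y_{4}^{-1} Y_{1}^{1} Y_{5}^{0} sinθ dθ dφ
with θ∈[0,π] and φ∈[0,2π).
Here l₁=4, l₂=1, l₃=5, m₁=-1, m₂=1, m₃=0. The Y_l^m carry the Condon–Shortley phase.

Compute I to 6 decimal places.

Checks pass: Σm=0; 10 even; l₃=5∈[3,5].
(2·4+1)(2·1+1)(2·5+1) = 297
Δ: 0! 8! 2! / 11! → 1/495
sum: t=0:+1/576 = 1/576
3j²(4 1 5; 0 0 0) = Δ·Π!·Σ² = 5/99  (sign -1)
sum: t=0:+1/1440 = 1/1440
3j²(4 1 5; -1 1 0) = Δ·Π!·Σ² = 2/99  (sign -1)
combine: 4πI² = 297·5/99·2/99 = 10/33
take √, sign +1: I = 0.15528807

0.155288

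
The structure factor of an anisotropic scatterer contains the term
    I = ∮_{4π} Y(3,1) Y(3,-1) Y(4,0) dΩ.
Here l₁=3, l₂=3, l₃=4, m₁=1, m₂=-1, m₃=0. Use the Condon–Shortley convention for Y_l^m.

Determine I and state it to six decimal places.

-0.025645

Checks pass: Σm=0; 10 even; l₃=4∈[0,6].
(2·3+1)(2·3+1)(2·4+1) = 441
Δ: 2! 4! 4! / 11! → 1/34650
sum: t=0:+1/72 t=1:−1/16 t=2:+1/72 = -5/144
3j²(3 3 4; 0 0 0) = Δ·Π!·Σ² = 2/77  (sign -1)
sum: t=0:+1/32 t=1:−1/36 t=2:+1/1152 = 5/1152
3j²(3 3 4; 1 -1 0) = Δ·Π!·Σ² = 1/1386  (sign +1)
combine: 4πI² = 441·2/77·1/1386 = 1/121
take √, sign -1: I = -0.02564498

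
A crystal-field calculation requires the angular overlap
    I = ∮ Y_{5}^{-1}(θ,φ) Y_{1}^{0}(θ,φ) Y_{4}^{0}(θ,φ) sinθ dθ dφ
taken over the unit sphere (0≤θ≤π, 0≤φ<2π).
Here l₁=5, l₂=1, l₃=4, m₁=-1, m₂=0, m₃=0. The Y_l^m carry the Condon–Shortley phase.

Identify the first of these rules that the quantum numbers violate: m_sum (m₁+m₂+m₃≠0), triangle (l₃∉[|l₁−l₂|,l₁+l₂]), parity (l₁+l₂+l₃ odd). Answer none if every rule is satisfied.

m₁+m₂+m₃ = -1 + 0 + 0 = -1  ✗
triangle: |5−1|=4 ≤ l₃=4 ≤ 5+1=6
parity: l₁+l₂+l₃ = 10 is even

m_sum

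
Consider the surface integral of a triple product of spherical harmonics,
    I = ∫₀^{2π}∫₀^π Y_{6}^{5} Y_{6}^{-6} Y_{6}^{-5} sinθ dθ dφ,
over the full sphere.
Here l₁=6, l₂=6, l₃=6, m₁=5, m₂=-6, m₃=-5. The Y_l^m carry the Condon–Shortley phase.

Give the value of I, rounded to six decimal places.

0.000000

Σmᵢ = -6 ≠ 0, so the φ-integral vanishes; I = 0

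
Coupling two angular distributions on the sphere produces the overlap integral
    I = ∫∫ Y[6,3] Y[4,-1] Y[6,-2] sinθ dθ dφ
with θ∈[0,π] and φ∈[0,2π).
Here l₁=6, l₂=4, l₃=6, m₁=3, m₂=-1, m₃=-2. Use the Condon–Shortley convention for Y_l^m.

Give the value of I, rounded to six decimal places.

-0.131554

Rules hold: Σm=0, L=16 even, 2≤6≤10.
N = 13·9·13 = 1521
Δ = 4!·8!·4!/17! = 1/15315300
Racah Σ t=0..4: t=0:+1/829440 t=1:−1/25920 t=2:+1/9216 t=3:−1/25920 t=4:+1/829440 = 7/207360
⇒ 3j(6 4 6; 0 0 0)² = 28/2431, sgn +1
Racah Σ t=0..3: t=0:+1/103680 t=1:−1/34560 t=2:+1/120960 t=3:−1/5806080 = -13/1161216
⇒ 3j(6 4 6; 3 -1 -2)² = 65/5236, sgn -1
4πI² = N·(3j₀)²·(3jₘ)² = 7605/34969
I = -1·√(0.217478/4π) = -0.13155370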